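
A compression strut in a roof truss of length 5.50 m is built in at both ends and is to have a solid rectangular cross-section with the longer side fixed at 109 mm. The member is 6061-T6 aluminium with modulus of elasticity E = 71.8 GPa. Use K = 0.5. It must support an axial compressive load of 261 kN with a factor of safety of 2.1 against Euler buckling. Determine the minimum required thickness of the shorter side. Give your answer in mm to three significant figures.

Required P_cr = n·P = 2.1 × 261 = 548.1 kN
L_e = K·L = 0.5 × 5.50 = 2.750 m
Required I = P_cr·L_e²/(π²E) = 5.481×10^5 × 2.750² / (π² × 7.18×10^10) = 5.849×10^-6 m⁴
I_req = 5.849×10^6 mm⁴
Rectangle, weak axis: I_min = h·b³/12 with h = 109 mm fixed  ⇒  b = (12I/h)^(1/3) = 86.4 mm

b ≈ 86.4 mm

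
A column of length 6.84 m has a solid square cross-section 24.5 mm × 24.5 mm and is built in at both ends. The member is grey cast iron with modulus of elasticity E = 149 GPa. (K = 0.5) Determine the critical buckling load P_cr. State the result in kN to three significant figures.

P_cr ≈ 3.77 kN

I = a⁴/12 = 24.5⁴/12 = 3.003×10^4 mm⁴
I = 3.003×10^4 mm⁴ = 3.003×10^-8 m⁴
Effective length L_e = K·L = 0.5 × 6.84 = 3.420 m
P_cr = π²EI / L_e² = π² × 149×10⁹ × 3.003×10^-8 / 3.420² = 3.775×10^3 N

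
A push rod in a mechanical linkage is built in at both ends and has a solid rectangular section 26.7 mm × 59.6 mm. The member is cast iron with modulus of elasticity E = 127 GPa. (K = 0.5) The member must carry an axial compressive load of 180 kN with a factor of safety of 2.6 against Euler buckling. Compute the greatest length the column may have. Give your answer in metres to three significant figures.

L_max ≈ 1.01 m

Buckling occurs about the weak axis: I_min = h·b³/12 with b = 26.7 mm (the shorter side).
I_min = 59.6×26.7³/12 = 9.454×10^4 mm⁴
I = 9.454×10^-8 m⁴
Required critical load P_cr = n·P = 2.6 × 180 = 468.0 kN = 4.680×10^5 N
From P_cr = π²EI/(K·L)²:  L = (1/K)·√(π²EI/P_cr) = (1/0.5)·√(π²×1.27×10^11×9.454×10^-8/4.680×10^5)
L = 1.01 m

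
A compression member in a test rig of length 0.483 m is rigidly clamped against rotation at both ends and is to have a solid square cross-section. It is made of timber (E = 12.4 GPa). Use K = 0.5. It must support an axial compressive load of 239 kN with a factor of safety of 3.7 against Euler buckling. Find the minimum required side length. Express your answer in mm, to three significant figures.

a ≈ 47.4 mm

Required P_cr = n·P = 3.7 × 239 = 884.3 kN
L_e = K·L = 0.5 × 0.483 = 0.2415 m
Required I = P_cr·L_e²/(π²E) = 8.843×10^5 × 0.2415² / (π² × 1.24×10^10) = 4.214×10^-7 m⁴
I_req = 4.214×10^5 mm⁴
Solid square: I = a⁴/12  ⇒  a = (12I)^(1/4) = (12×4.214×10^5)^(1/4) = 47.4 mm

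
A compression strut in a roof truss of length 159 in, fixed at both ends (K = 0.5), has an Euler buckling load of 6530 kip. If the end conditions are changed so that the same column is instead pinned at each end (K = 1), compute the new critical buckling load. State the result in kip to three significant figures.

P_cr ∝ 1/K², so P_cr,new = P_cr,old × (K_old/K_new)² = 6530 × (0.5/1)²
= 6530 × 0.2500 = 1630 kip

P_cr ≈ 1630 kip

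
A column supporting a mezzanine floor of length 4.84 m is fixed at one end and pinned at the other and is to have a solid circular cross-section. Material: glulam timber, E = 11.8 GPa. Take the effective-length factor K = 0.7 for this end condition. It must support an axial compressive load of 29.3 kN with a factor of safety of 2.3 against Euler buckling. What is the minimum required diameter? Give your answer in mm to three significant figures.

Required P_cr = n·P = 2.3 × 29.3 = 67.39 kN
L_e = K·L = 0.7 × 4.84 = 3.388 m
Required I = P_cr·L_e²/(π²E) = 6.739×10^4 × 3.388² / (π² × 1.18×10^10) = 6.642×10^-6 m⁴
I_req = 6.642×10^6 mm⁴
Solid circle: I = πd⁴/64  ⇒  d = (64I/π)^(1/4) = (64×6.642×10^6/π)^(1/4) = 108 mm

d ≈ 108 mm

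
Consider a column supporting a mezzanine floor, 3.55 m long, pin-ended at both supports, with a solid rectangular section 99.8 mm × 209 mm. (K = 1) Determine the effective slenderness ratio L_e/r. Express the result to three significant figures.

For a rectangle r_min = b/√12 = 99.8/√12 = 28.81 mm
L_e = K·L = 1 × 3.55 m = 3.550 m = 3550.0 mm
λ = L_e / r_min = 3550.0 / 28.81 = 123

λ ≈ 123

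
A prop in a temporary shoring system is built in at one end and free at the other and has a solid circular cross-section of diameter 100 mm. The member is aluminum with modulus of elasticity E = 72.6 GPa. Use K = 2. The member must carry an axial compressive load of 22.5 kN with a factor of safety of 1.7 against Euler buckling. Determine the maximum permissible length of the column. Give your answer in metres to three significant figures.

L_max ≈ 4.79 m

I = πd⁴/64 = π×100⁴/64 = 4.909×10^6 mm⁴
I = 4.909×10^-6 m⁴
Required critical load P_cr = n·P = 1.7 × 22.5 = 38.25 kN = 3.825×10^4 N
From P_cr = π²EI/(K·L)²:  L = (1/K)·√(π²EI/P_cr) = (1/2)·√(π²×7.26×10^10×4.909×10^-6/3.825×10^4)
L = 4.79 m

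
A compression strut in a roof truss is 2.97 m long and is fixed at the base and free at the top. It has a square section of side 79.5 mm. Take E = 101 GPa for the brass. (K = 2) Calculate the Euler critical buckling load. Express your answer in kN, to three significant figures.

P_cr ≈ 94.0 kN

I = a⁴/12 = 79.5⁴/12 = 3.329×10^6 mm⁴
I = 3.329×10^6 mm⁴ = 3.329×10^-6 m⁴
Effective length L_e = K·L = 2 × 2.97 = 5.940 m
P_cr = π²EI / L_e² = π² × 101×10⁹ × 3.329×10^-6 / 5.940² = 9.404×10^4 N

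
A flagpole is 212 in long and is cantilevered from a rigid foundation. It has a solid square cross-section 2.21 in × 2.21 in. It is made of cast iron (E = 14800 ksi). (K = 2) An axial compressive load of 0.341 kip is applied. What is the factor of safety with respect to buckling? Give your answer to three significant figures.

I = a⁴/12 = 2.21⁴/12 = 1.988 in⁴
Effective length L_e = K·L = 2 × 212 = 424.0 in
P_cr = π²EI / L_e² = π² × 14800×10³ × 1.988 / 424.0² = 1.615×10^3 lb
Factor of safety n = P_cr / P = 1.6152 / 0.341 = 4.74

n ≈ 4.74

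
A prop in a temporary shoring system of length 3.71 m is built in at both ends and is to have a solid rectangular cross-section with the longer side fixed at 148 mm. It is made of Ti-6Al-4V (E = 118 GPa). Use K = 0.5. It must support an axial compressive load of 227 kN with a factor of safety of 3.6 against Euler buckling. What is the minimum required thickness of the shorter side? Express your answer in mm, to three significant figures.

b ≈ 58.1 mm

Required P_cr = n·P = 3.6 × 227 = 817.2 kN
L_e = K·L = 0.5 × 3.71 = 1.855 m
Required I = P_cr·L_e²/(π²E) = 8.172×10^5 × 1.855² / (π² × 1.18×10^11) = 2.415×10^-6 m⁴
I_req = 2.415×10^6 mm⁴
Rectangle, weak axis: I_min = h·b³/12 with h = 148 mm fixed  ⇒  b = (12I/h)^(1/3) = 58.1 mm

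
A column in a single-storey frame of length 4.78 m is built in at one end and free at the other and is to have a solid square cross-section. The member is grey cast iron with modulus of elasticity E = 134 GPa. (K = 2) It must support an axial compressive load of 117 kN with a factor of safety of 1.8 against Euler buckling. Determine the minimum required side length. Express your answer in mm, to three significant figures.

a ≈ 115 mm

Required P_cr = n·P = 1.8 × 117 = 210.6 kN
L_e = K·L = 2 × 4.78 = 9.560 m
Required I = P_cr·L_e²/(π²E) = 2.106×10^5 × 9.560² / (π² × 1.34×10^11) = 1.455×10^-5 m⁴
I_req = 1.455×10^7 mm⁴
Solid square: I = a⁴/12  ⇒  a = (12I)^(1/4) = (12×1.455×10^7)^(1/4) = 115 mm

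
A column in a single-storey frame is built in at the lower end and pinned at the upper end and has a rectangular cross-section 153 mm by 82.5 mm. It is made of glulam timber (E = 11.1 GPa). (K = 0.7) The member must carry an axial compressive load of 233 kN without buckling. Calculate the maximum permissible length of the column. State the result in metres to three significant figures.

L_max ≈ 2.62 m

Buckling occurs about the weak axis: I_min = h·b³/12 with b = 82.5 mm (the shorter side).
I_min = 153×82.5³/12 = 7.159×10^6 mm⁴
I = 7.159×10^-6 m⁴
At the buckling limit P_cr = P = 2.330×10^5 N
From P_cr = π²EI/(K·L)²:  L = (1/K)·√(π²EI/P_cr) = (1/0.7)·√(π²×1.11×10^10×7.159×10^-6/2.330×10^5)
L = 2.62 m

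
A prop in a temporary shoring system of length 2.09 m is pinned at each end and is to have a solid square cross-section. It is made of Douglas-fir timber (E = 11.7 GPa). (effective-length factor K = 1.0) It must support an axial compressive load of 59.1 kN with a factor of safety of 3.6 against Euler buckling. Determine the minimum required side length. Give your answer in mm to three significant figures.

Required P_cr = n·P = 3.6 × 59.1 = 212.8 kN
L_e = K·L = 1 × 2.09 = 2.090 m
Required I = P_cr·L_e²/(π²E) = 2.128×10^5 × 2.090² / (π² × 1.17×10^10) = 8.048×10^-6 m⁴
I_req = 8.048×10^6 mm⁴
Solid square: I = a⁴/12  ⇒  a = (12I)^(1/4) = (12×8.048×10^6)^(1/4) = 99.1 mm

a ≈ 99.1 mm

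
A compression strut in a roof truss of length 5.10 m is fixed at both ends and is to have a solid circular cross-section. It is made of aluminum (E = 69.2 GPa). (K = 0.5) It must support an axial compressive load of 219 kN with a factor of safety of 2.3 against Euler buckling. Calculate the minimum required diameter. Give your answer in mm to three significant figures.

d ≈ 99.4 mm

Required P_cr = n·P = 2.3 × 219 = 503.7 kN
L_e = K·L = 0.5 × 5.10 = 2.550 m
Required I = P_cr·L_e²/(π²E) = 5.037×10^5 × 2.550² / (π² × 6.92×10^10) = 4.796×10^-6 m⁴
I_req = 4.796×10^6 mm⁴
Solid circle: I = πd⁴/64  ⇒  d = (64I/π)^(1/4) = (64×4.796×10^6/π)^(1/4) = 99.4 mm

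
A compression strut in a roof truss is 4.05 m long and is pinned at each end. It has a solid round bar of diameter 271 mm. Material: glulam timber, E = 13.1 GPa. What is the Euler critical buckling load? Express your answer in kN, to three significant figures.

I = πd⁴/64 = π×271⁴/64 = 2.648×10^8 mm⁴
I = 2.648×10^8 mm⁴ = 2.648×10^-4 m⁴
Effective length L_e = K·L = 1 × 4.05 = 4.050 m
P_cr = π²EI / L_e² = π² × 13.1×10⁹ × 2.648×10^-4 / 4.050² = 2.087×10^6 N

P_cr ≈ 2090 kN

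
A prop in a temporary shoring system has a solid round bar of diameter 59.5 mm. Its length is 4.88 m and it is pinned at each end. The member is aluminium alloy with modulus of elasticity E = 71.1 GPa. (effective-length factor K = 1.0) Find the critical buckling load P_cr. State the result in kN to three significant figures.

I = πd⁴/64 = π×59.5⁴/64 = 6.152×10^5 mm⁴
I = 6.152×10^5 mm⁴ = 6.152×10^-7 m⁴
Effective length L_e = K·L = 1 × 4.88 = 4.880 m
P_cr = π²EI / L_e² = π² × 71.1×10⁹ × 6.152×10^-7 / 4.880² = 1.813×10^4 N

P_cr ≈ 18.1 kN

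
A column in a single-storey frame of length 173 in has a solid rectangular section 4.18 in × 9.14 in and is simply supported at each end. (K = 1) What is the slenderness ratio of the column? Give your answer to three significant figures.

Buckling occurs about the weak axis: I_min = h·b³/12 with b = 4.18 in (the shorter side).
I_min = 9.14×4.18³/12 = 55.63 in⁴
A = 38.21 in²;  r_min = √(I/A) = √(55.63/38.21) = 1.207 in
L_e = K·L = 1 × 173 = 173.0 in
λ = L_e / r_min = 173.00 / 1.207 = 143

λ ≈ 143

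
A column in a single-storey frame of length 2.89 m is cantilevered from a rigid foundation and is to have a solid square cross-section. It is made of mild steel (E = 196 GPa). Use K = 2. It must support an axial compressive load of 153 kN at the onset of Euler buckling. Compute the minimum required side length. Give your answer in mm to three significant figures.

a ≈ 75.0 mm

L_e = K·L = 2 × 2.89 = 5.780 m
Required I = P_cr·L_e²/(π²E) = 1.530×10^5 × 5.780² / (π² × 1.96×10^11) = 2.642×10^-6 m⁴
I_req = 2.642×10^6 mm⁴
Solid square: I = a⁴/12  ⇒  a = (12I)^(1/4) = (12×2.642×10^6)^(1/4) = 75.0 mm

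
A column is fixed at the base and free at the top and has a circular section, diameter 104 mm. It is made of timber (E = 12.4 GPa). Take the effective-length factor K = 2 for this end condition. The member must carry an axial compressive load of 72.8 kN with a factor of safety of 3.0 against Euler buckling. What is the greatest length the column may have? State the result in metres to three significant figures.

L_max ≈ 0.897 m

I = πd⁴/64 = π×104⁴/64 = 5.743×10^6 mm⁴
I = 5.743×10^-6 m⁴
Required critical load P_cr = n·P = 3.0 × 72.8 = 218.4 kN = 2.184×10^5 N
From P_cr = π²EI/(K·L)²:  L = (1/K)·√(π²EI/P_cr) = (1/2)·√(π²×1.24×10^10×5.743×10^-6/2.184×10^5)
L = 0.897 m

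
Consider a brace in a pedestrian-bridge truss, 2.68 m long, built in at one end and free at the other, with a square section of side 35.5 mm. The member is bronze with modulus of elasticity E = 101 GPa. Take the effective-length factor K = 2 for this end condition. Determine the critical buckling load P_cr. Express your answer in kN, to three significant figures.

P_cr ≈ 4.59 kN

I = a⁴/12 = 35.5⁴/12 = 1.324×10^5 mm⁴
I = 1.324×10^5 mm⁴ = 1.324×10^-7 m⁴
Effective length L_e = K·L = 2 × 2.68 = 5.360 m
P_cr = π²EI / L_e² = π² × 101×10⁹ × 1.324×10^-7 / 5.360² = 4.592×10^3 N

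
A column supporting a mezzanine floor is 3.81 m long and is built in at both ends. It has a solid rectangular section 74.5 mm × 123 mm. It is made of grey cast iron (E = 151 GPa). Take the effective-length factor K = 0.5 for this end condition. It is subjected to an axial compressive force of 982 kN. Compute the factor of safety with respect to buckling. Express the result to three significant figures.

Buckling occurs about the weak axis: I_min = h·b³/12 with b = 74.5 mm (the shorter side).
I_min = 123×74.5³/12 = 4.238×10^6 mm⁴
I = 4.238×10^6 mm⁴ = 4.238×10^-6 m⁴
Effective length L_e = K·L = 0.5 × 3.81 = 1.905 m
P_cr = π²EI / L_e² = π² × 151×10⁹ × 4.238×10^-6 / 1.905² = 1.741×10^6 N
Factor of safety n = P_cr / P = 1740.5 / 982 = 1.77

n ≈ 1.77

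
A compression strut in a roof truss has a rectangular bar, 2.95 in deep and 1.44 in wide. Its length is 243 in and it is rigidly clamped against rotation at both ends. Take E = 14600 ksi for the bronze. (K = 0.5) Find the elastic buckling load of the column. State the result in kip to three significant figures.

Buckling occurs about the weak axis: I_min = h·b³/12 with b = 1.44 in (the shorter side).
I_min = 2.95×1.44³/12 = 0.7341 in⁴
Effective length L_e = K·L = 0.5 × 243 = 121.5 in
P_cr = π²EI / L_e² = π² × 14600×10³ × 0.7341 / 121.5² = 7.165×10^3 lb

P_cr ≈ 7.17 kip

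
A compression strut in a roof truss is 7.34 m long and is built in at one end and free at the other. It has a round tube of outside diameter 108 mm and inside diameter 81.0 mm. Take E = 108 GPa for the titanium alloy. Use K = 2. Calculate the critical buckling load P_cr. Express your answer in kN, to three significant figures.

P_cr ≈ 22.6 kN

d_o = 108 mm, d_i = 81.0 mm
I = π(d_o⁴ − d_i⁴)/64 = π(108⁴ − 81.00⁴)/64 = 4.565×10^6 mm⁴
I = 4.565×10^6 mm⁴ = 4.565×10^-6 m⁴
Effective length L_e = K·L = 2 × 7.34 = 14.68 m
P_cr = π²EI / L_e² = π² × 108×10⁹ × 4.565×10^-6 / 14.68² = 2.258×10^4 N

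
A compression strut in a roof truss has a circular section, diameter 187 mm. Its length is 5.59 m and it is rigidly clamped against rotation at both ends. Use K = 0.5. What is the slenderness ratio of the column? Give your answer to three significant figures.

λ ≈ 59.8

For a solid circle r = d/4 = 187/4 = 46.75 mm
L_e = K·L = 0.5 × 5.59 m = 2.795 m = 2795.0 mm
λ = L_e / r_min = 2795.0 / 46.75 = 59.8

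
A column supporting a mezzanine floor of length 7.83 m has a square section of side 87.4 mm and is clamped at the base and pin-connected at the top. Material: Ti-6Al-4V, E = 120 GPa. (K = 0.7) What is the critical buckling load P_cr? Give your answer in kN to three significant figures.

I = a⁴/12 = 87.4⁴/12 = 4.863×10^6 mm⁴
I = 4.863×10^6 mm⁴ = 4.863×10^-6 m⁴
Effective length L_e = K·L = 0.7 × 7.83 = 5.481 m
P_cr = π²EI / L_e² = π² × 120×10⁹ × 4.863×10^-6 / 5.481² = 1.917×10^5 N

P_cr ≈ 192 kN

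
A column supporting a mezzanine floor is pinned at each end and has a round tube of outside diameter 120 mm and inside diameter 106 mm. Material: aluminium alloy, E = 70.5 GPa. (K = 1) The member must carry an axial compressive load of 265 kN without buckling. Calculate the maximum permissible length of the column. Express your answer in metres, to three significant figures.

d_o = 120 mm, d_i = 106 mm
I = π(d_o⁴ − d_i⁴)/64 = π(120⁴ − 106.0⁴)/64 = 3.982×10^6 mm⁴
I = 3.982×10^-6 m⁴
At the buckling limit P_cr = P = 2.650×10^5 N
From P_cr = π²EI/(K·L)²:  L = (1/K)·√(π²EI/P_cr) = (1/1)·√(π²×7.05×10^10×3.982×10^-6/2.650×10^5)
L = 3.23 m

L_max ≈ 3.23 m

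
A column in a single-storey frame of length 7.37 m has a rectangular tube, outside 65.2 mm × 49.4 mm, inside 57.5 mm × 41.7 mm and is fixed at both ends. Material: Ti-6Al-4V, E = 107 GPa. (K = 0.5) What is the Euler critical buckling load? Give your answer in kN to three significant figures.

Weak-axis I_min = (h_o·b_o³ − h_i·b_i³)/12 with b_o = 49.4, b_i = 41.70 mm (shorter outer/inner sides).
I_min = (65.2×49.4³ − 57.50×41.70³)/12 = 3.076×10^5 mm⁴
I = 3.076×10^5 mm⁴ = 3.076×10^-7 m⁴
Effective length L_e = K·L = 0.5 × 7.37 = 3.685 m
P_cr = π²EI / L_e² = π² × 107×10⁹ × 3.076×10^-7 / 3.685² = 2.392×10^4 N

P_cr ≈ 23.9 kN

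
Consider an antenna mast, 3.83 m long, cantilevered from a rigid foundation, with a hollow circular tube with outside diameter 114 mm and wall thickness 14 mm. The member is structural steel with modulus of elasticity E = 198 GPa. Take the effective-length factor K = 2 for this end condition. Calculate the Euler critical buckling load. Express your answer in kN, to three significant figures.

Inner diameter d_i = 114 − 2×14 = 86.00 mm
I = π(d_o⁴ − d_i⁴)/64 = π(114⁴ − 86.00⁴)/64 = 5.606×10^6 mm⁴
I = 5.606×10^6 mm⁴ = 5.606×10^-6 m⁴
Effective length L_e = K·L = 2 × 3.83 = 7.660 m
P_cr = π²EI / L_e² = π² × 198×10⁹ × 5.606×10^-6 / 7.660² = 1.867×10^5 N

P_cr ≈ 187 kN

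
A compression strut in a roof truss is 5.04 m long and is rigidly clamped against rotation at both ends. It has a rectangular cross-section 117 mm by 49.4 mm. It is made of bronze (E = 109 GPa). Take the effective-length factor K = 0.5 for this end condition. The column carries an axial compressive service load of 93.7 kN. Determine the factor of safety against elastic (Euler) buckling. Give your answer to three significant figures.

Buckling occurs about the weak axis: I_min = h·b³/12 with b = 49.4 mm (the shorter side).
I_min = 117×49.4³/12 = 1.175×10^6 mm⁴
I = 1.175×10^6 mm⁴ = 1.175×10^-6 m⁴
Effective length L_e = K·L = 0.5 × 5.04 = 2.520 m
P_cr = π²EI / L_e² = π² × 109×10⁹ × 1.175×10^-6 / 2.520² = 1.991×10^5 N
Factor of safety n = P_cr / P = 199.12 / 93.7 = 2.13

n ≈ 2.13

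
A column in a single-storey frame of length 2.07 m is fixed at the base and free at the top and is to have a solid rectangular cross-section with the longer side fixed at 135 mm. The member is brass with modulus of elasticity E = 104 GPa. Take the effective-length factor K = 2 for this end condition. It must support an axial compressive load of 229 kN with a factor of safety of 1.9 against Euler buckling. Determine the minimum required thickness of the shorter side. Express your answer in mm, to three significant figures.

b ≈ 86.4 mm

Required P_cr = n·P = 1.9 × 229 = 435.1 kN
L_e = K·L = 2 × 2.07 = 4.140 m
Required I = P_cr·L_e²/(π²E) = 4.351×10^5 × 4.140² / (π² × 1.04×10^11) = 7.265×10^-6 m⁴
I_req = 7.265×10^6 mm⁴
Rectangle, weak axis: I_min = h·b³/12 with h = 135 mm fixed  ⇒  b = (12I/h)^(1/3) = 86.4 mm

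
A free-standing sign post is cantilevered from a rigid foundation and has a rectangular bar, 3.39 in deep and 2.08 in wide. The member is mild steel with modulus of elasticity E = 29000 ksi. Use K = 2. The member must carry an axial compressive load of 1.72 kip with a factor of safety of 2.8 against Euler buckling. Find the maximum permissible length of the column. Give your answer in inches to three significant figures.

Buckling occurs about the weak axis: I_min = h·b³/12 with b = 2.08 in (the shorter side).
I_min = 3.39×2.08³/12 = 2.542 in⁴
Required critical load P_cr = n·P = 2.8 × 1.72 = 4.816 kip = 4.816×10^3 lb
From P_cr = π²EI/(K·L)²:  L = (1/K)·√(π²EI/P_cr) = (1/2)·√(π²×2.90×10^7×2.542/4.816×10^3)
L = 194 in

L_max ≈ 194 in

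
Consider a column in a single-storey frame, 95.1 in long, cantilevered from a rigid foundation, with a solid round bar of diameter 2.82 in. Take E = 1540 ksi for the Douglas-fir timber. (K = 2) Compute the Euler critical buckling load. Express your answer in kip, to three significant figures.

I = πd⁴/64 = π×2.82⁴/64 = 3.104 in⁴
Effective length L_e = K·L = 2 × 95.1 = 190.2 in
P_cr = π²EI / L_e² = π² × 1540×10³ × 3.104 / 190.2² = 1.304×10^3 lb

P_cr ≈ 1.30 kip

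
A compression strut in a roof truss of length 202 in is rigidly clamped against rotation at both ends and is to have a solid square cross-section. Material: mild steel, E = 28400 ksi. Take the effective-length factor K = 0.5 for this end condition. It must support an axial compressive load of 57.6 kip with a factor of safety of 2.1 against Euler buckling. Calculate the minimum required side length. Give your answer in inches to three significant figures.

Required P_cr = n·P = 2.1 × 57.6 = 121.0 kip
L_e = K·L = 0.5 × 202 = 101.0 in
Required I = P_cr·L_e²/(π²E) = 1.210×10^5 × 101.0² / (π² × 2.84×10^7) = 4.402 in⁴
Solid square: I = a⁴/12  ⇒  a = (12I)^(1/4) = (12×4.402)^(1/4) = 2.70 in

a ≈ 2.70 in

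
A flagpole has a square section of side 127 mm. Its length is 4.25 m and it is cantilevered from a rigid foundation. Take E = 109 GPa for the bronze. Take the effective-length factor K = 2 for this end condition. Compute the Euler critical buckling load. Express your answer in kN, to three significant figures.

P_cr ≈ 323 kN

I = a⁴/12 = 127⁴/12 = 2.168×10^7 mm⁴
I = 2.168×10^7 mm⁴ = 2.168×10^-5 m⁴
Effective length L_e = K·L = 2 × 4.25 = 8.500 m
P_cr = π²EI / L_e² = π² × 109×10⁹ × 2.168×10^-5 / 8.500² = 3.228×10^5 N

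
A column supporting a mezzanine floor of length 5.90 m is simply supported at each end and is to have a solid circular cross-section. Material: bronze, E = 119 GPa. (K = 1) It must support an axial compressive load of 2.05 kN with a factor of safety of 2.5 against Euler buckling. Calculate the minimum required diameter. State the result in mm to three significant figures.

d ≈ 41.9 mm

Required P_cr = n·P = 2.5 × 2.05 = 5.125 kN
L_e = K·L = 1 × 5.90 = 5.900 m
Required I = P_cr·L_e²/(π²E) = 5.125×10^3 × 5.900² / (π² × 1.19×10^11) = 1.519×10^-7 m⁴
I_req = 1.519×10^5 mm⁴
Solid circle: I = πd⁴/64  ⇒  d = (64I/π)^(1/4) = (64×1.519×10^5/π)^(1/4) = 41.9 mm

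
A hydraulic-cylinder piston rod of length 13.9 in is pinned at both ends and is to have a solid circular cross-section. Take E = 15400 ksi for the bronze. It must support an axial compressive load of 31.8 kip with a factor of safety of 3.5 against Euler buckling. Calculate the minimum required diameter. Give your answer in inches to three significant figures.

Required P_cr = n·P = 3.5 × 31.8 = 111.3 kip
L_e = K·L = 1 × 13.9 = 13.90 in
Required I = P_cr·L_e²/(π²E) = 1.113×10^5 × 13.90² / (π² × 1.54×10^7) = 0.1415 in⁴
Solid circle: I = πd⁴/64  ⇒  d = (64I/π)^(1/4) = (64×0.1415/π)^(1/4) = 1.30 in

d ≈ 1.30 in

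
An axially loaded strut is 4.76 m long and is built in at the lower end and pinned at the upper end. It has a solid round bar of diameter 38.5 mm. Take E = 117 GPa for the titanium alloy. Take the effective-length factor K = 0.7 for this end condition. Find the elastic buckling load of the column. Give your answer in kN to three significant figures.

I = πd⁴/64 = π×38.5⁴/64 = 1.078×10^5 mm⁴
I = 1.078×10^5 mm⁴ = 1.078×10^-7 m⁴
Effective length L_e = K·L = 0.7 × 4.76 = 3.332 m
P_cr = π²EI / L_e² = π² × 117×10⁹ × 1.078×10^-7 / 3.332² = 1.122×10^4 N

P_cr ≈ 11.2 kN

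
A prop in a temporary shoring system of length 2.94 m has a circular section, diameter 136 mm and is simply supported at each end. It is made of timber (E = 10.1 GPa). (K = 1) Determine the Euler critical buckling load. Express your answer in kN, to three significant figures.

I = πd⁴/64 = π×136⁴/64 = 1.679×10^7 mm⁴
I = 1.679×10^7 mm⁴ = 1.679×10^-5 m⁴
Effective length L_e = K·L = 1 × 2.94 = 2.940 m
P_cr = π²EI / L_e² = π² × 10.1×10⁹ × 1.679×10^-5 / 2.940² = 1.937×10^5 N

P_cr ≈ 194 kN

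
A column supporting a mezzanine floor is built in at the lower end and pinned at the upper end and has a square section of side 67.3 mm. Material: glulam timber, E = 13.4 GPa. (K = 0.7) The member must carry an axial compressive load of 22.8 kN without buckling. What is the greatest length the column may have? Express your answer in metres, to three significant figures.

I = a⁴/12 = 67.3⁴/12 = 1.710×10^6 mm⁴
I = 1.710×10^-6 m⁴
At the buckling limit P_cr = P = 2.280×10^4 N
From P_cr = π²EI/(K·L)²:  L = (1/K)·√(π²EI/P_cr) = (1/0.7)·√(π²×1.34×10^10×1.710×10^-6/2.280×10^4)
L = 4.50 m

L_max ≈ 4.50 m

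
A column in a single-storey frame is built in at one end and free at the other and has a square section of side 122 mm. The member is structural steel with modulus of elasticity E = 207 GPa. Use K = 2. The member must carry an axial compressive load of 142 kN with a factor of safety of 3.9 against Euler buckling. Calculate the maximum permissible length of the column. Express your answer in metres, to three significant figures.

L_max ≈ 4.13 m

I = a⁴/12 = 122⁴/12 = 1.846×10^7 mm⁴
I = 1.846×10^-5 m⁴
Required critical load P_cr = n·P = 3.9 × 142 = 553.8 kN = 5.538×10^5 N
From P_cr = π²EI/(K·L)²:  L = (1/K)·√(π²EI/P_cr) = (1/2)·√(π²×2.07×10^11×1.846×10^-5/5.538×10^5)
L = 4.13 m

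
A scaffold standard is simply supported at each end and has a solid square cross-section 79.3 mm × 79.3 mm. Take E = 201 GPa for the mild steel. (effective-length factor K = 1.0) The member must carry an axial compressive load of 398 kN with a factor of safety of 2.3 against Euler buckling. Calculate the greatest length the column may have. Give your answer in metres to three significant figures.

I = a⁴/12 = 79.3⁴/12 = 3.295×10^6 mm⁴
I = 3.295×10^-6 m⁴
Required critical load P_cr = n·P = 2.3 × 398 = 915.4 kN = 9.154×10^5 N
From P_cr = π²EI/(K·L)²:  L = (1/K)·√(π²EI/P_cr) = (1/1)·√(π²×2.01×10^11×3.295×10^-6/9.154×10^5)
L = 2.67 m

L_max ≈ 2.67 m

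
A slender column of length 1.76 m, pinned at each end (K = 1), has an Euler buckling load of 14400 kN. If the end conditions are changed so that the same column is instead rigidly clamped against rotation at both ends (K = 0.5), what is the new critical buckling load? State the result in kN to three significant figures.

P_cr ∝ 1/K², so P_cr,new = P_cr,old × (K_old/K_new)² = 14400 × (1/0.5)²
= 14400 × 4.000 = 57600 kN

P_cr ≈ 57600 kN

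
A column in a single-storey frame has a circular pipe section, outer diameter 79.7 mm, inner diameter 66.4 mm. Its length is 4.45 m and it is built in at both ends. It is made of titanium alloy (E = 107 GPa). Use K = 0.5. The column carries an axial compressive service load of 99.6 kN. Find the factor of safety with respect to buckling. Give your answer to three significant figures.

d_o = 79.7 mm, d_i = 66.4 mm
I = π(d_o⁴ − d_i⁴)/64 = π(79.7⁴ − 66.40⁴)/64 = 1.026×10^6 mm⁴
I = 1.026×10^6 mm⁴ = 1.026×10^-6 m⁴
Effective length L_e = K·L = 0.5 × 4.45 = 2.225 m
P_cr = π²EI / L_e² = π² × 107×10⁹ × 1.026×10^-6 / 2.225² = 2.190×10^5 N
Factor of safety n = P_cr / P = 218.95 / 99.6 = 2.20

n ≈ 2.20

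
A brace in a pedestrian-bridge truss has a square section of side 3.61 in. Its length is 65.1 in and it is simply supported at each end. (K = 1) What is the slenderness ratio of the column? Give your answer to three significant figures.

For a square r = a/√12 = 3.61/√12 = 1.042 in
L_e = K·L = 1 × 65.1 = 65.10 in
λ = L_e / r_min = 65.100 / 1.042 = 62.5

λ ≈ 62.5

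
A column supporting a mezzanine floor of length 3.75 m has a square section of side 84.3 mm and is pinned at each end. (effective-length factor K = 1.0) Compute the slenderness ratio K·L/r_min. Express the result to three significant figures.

For a square r = a/√12 = 84.3/√12 = 24.34 mm
L_e = K·L = 1 × 3.75 m = 3.750 m = 3750.0 mm
λ = L_e / r_min = 3750.0 / 24.34 = 154

λ ≈ 154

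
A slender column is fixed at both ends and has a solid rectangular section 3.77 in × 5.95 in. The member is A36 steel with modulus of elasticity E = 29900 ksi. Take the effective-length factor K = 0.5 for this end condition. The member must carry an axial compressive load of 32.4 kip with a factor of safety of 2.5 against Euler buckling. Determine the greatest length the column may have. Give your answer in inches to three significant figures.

Buckling occurs about the weak axis: I_min = h·b³/12 with b = 3.77 in (the shorter side).
I_min = 5.95×3.77³/12 = 26.57 in⁴
Required critical load P_cr = n·P = 2.5 × 32.4 = 81.00 kip = 8.100×10^4 lb
From P_cr = π²EI/(K·L)²:  L = (1/K)·√(π²EI/P_cr) = (1/0.5)·√(π²×2.99×10^7×26.57/8.100×10^4)
L = 622 in

L_max ≈ 622 in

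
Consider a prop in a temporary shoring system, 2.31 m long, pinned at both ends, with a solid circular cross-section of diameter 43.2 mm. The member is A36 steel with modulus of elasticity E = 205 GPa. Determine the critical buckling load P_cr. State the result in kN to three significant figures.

I = πd⁴/64 = π×43.2⁴/64 = 1.710×10^5 mm⁴
I = 1.710×10^5 mm⁴ = 1.710×10^-7 m⁴
Effective length L_e = K·L = 1 × 2.31 = 2.310 m
P_cr = π²EI / L_e² = π² × 205×10⁹ × 1.710×10^-7 / 2.310² = 6.482×10^4 N

P_cr ≈ 64.8 kN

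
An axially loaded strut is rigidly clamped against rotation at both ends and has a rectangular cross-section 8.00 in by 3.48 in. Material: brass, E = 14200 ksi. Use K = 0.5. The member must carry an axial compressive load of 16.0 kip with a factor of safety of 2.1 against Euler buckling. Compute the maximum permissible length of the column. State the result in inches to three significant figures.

Buckling occurs about the weak axis: I_min = h·b³/12 with b = 3.48 in (the shorter side).
I_min = 8.00×3.48³/12 = 28.10 in⁴
Required critical load P_cr = n·P = 2.1 × 16.0 = 33.60 kip = 3.360×10^4 lb
From P_cr = π²EI/(K·L)²:  L = (1/K)·√(π²EI/P_cr) = (1/0.5)·√(π²×1.42×10^7×28.10/3.360×10^4)
L = 685 in

L_max ≈ 685 in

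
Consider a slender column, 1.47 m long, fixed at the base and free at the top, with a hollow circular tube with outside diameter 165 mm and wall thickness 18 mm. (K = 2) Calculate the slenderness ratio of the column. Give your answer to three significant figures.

λ ≈ 56.1

Inner diameter d_i = 165 − 2×18 = 129.0 mm
I = π(d_o⁴ − d_i⁴)/64 = π(165⁴ − 129.0⁴)/64 = 2.279×10^7 mm⁴
A = 8.313×10^3 mm²;  r_min = √(I/A) = √(2.279×10^7/8.313×10^3) = 52.36 mm
L_e = K·L = 2 × 1.47 m = 2.940 m = 2940.0 mm
λ = L_e / r_min = 2940.0 / 52.36 = 56.1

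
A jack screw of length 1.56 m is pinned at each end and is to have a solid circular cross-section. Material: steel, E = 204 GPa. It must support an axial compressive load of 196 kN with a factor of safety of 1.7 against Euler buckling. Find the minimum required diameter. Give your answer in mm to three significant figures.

Required P_cr = n·P = 1.7 × 196 = 333.2 kN
L_e = K·L = 1 × 1.56 = 1.560 m
Required I = P_cr·L_e²/(π²E) = 3.332×10^5 × 1.560² / (π² × 2.04×10^11) = 4.027×10^-7 m⁴
I_req = 4.027×10^5 mm⁴
Solid circle: I = πd⁴/64  ⇒  d = (64I/π)^(1/4) = (64×4.027×10^5/π)^(1/4) = 53.5 mm

d ≈ 53.5 mm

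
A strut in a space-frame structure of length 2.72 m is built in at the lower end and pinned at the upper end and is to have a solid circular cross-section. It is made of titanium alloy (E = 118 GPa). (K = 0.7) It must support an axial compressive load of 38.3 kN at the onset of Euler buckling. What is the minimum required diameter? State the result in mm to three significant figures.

L_e = K·L = 0.7 × 2.72 = 1.904 m
Required I = P_cr·L_e²/(π²E) = 3.830×10^4 × 1.904² / (π² × 1.18×10^11) = 1.192×10^-7 m⁴
I_req = 1.192×10^5 mm⁴
Solid circle: I = πd⁴/64  ⇒  d = (64I/π)^(1/4) = (64×1.192×10^5/π)^(1/4) = 39.5 mm

d ≈ 39.5 mm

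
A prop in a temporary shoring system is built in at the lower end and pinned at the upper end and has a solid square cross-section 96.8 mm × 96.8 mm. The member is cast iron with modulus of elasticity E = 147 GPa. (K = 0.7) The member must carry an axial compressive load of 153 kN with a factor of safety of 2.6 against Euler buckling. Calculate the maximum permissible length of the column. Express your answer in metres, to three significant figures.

I = a⁴/12 = 96.8⁴/12 = 7.317×10^6 mm⁴
I = 7.317×10^-6 m⁴
Required critical load P_cr = n·P = 2.6 × 153 = 397.8 kN = 3.978×10^5 N
From P_cr = π²EI/(K·L)²:  L = (1/K)·√(π²EI/P_cr) = (1/0.7)·√(π²×1.47×10^11×7.317×10^-6/3.978×10^5)
L = 7.38 m

L_max ≈ 7.38 m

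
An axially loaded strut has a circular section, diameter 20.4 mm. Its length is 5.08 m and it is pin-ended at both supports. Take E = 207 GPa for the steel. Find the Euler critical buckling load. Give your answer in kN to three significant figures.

I = πd⁴/64 = π×20.4⁴/64 = 8.501×10^3 mm⁴
I = 8.501×10^3 mm⁴ = 8.501×10^-9 m⁴
Effective length L_e = K·L = 1 × 5.08 = 5.080 m
P_cr = π²EI / L_e² = π² × 207×10⁹ × 8.501×10^-9 / 5.080² = 673.0 N

P_cr ≈ 0.673 kN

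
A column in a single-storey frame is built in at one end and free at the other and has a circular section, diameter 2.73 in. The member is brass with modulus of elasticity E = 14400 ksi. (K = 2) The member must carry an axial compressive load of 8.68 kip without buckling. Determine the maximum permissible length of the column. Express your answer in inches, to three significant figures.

L_max ≈ 106 in

I = πd⁴/64 = π×2.73⁴/64 = 2.727 in⁴
At the buckling limit P_cr = P = 8.680×10^3 lb
From P_cr = π²EI/(K·L)²:  L = (1/K)·√(π²EI/P_cr) = (1/2)·√(π²×1.44×10^7×2.727/8.680×10^3)
L = 106 in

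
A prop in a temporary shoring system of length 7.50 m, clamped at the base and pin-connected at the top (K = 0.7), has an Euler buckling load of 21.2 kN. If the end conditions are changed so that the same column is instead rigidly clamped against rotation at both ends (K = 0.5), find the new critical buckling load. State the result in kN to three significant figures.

P_cr ≈ 41.6 kN

P_cr ∝ 1/K², so P_cr,new = P_cr,old × (K_old/K_new)² = 21.2 × (0.7/0.5)²
= 21.2 × 1.960 = 41.6 kN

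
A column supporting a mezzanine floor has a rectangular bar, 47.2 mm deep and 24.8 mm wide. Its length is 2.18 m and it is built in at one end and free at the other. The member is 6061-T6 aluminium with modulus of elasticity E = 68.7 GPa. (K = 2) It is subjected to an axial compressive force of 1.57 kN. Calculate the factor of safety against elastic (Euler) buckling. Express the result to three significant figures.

n ≈ 1.36

Buckling occurs about the weak axis: I_min = h·b³/12 with b = 24.8 mm (the shorter side).
I_min = 47.2×24.8³/12 = 6.000×10^4 mm⁴
I = 6.000×10^4 mm⁴ = 6.000×10^-8 m⁴
Effective length L_e = K·L = 2 × 2.18 = 4.360 m
P_cr = π²EI / L_e² = π² × 68.7×10⁹ × 6.000×10^-8 / 4.360² = 2.140×10^3 N
Factor of safety n = P_cr / P = 2.1399 / 1.57 = 1.36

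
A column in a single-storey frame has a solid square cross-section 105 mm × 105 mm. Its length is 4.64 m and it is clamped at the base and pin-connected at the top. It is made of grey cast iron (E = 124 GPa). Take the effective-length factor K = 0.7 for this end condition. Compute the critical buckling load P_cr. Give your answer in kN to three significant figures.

P_cr ≈ 1180 kN

I = a⁴/12 = 105⁴/12 = 1.013×10^7 mm⁴
I = 1.013×10^7 mm⁴ = 1.013×10^-5 m⁴
Effective length L_e = K·L = 0.7 × 4.64 = 3.248 m
P_cr = π²EI / L_e² = π² × 124×10⁹ × 1.013×10^-5 / 3.248² = 1.175×10^6 N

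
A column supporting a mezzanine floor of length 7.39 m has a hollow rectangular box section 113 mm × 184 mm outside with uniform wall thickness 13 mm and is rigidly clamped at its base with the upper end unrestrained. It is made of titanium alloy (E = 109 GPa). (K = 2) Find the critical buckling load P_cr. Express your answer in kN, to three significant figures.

Inner dimensions: h_i = 184 − 2×13 = 158.0 mm, b_i = 113 − 2×13 = 87.00 mm
Weak-axis I_min = (h_o·b_o³ − h_i·b_i³)/12 with b_o = 113, b_i = 87.00 mm (shorter outer/inner sides).
I_min = (184×113³ − 158.0×87.00³)/12 = 1.345×10^7 mm⁴
I = 1.345×10^7 mm⁴ = 1.345×10^-5 m⁴
Effective length L_e = K·L = 2 × 7.39 = 14.78 m
P_cr = π²EI / L_e² = π² × 109×10⁹ × 1.345×10^-5 / 14.78² = 6.626×10^4 N

P_cr ≈ 66.3 kN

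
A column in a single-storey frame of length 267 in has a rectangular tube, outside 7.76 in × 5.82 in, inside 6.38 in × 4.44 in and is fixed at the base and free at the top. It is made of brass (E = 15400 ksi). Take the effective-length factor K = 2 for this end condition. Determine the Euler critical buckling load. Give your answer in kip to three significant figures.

Weak-axis I_min = (h_o·b_o³ − h_i·b_i³)/12 with b_o = 5.82, b_i = 4.440 in (shorter outer/inner sides).
I_min = (7.76×5.82³ − 6.380×4.440³)/12 = 80.95 in⁴
Effective length L_e = K·L = 2 × 267 = 534.0 in
P_cr = π²EI / L_e² = π² × 15400×10³ × 80.95 / 534.0² = 4.315×10^4 lb

P_cr ≈ 43.1 kip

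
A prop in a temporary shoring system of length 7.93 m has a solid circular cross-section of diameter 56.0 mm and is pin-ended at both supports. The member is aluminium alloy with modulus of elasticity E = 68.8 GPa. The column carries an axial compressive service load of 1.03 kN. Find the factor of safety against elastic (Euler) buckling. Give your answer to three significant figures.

I = πd⁴/64 = π×56.0⁴/64 = 4.827×10^5 mm⁴
I = 4.827×10^5 mm⁴ = 4.827×10^-7 m⁴
Effective length L_e = K·L = 1 × 7.93 = 7.930 m
P_cr = π²EI / L_e² = π² × 68.8×10⁹ × 4.827×10^-7 / 7.930² = 5.213×10^3 N
Factor of safety n = P_cr / P = 5.2127 / 1.03 = 5.06

n ≈ 5.06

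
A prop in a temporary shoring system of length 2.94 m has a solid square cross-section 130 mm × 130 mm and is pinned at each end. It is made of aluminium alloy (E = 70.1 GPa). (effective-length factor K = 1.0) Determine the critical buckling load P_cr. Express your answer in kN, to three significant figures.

I = a⁴/12 = 130⁴/12 = 2.380×10^7 mm⁴
I = 2.380×10^7 mm⁴ = 2.380×10^-5 m⁴
Effective length L_e = K·L = 1 × 2.94 = 2.940 m
P_cr = π²EI / L_e² = π² × 70.1×10⁹ × 2.380×10^-5 / 2.940² = 1.905×10^6 N

P_cr ≈ 1910 kN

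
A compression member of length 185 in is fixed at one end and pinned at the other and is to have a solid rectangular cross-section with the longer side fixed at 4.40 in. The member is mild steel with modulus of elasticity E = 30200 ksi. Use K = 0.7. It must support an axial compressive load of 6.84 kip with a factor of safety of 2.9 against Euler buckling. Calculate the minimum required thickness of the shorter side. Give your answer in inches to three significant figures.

b ≈ 1.45 in

Required P_cr = n·P = 2.9 × 6.84 = 19.84 kip
L_e = K·L = 0.7 × 185 = 129.5 in
Required I = P_cr·L_e²/(π²E) = 1.984×10^4 × 129.5² / (π² × 3.02×10^7) = 1.116 in⁴
Rectangle, weak axis: I_min = h·b³/12 with h = 4.40 in fixed  ⇒  b = (12I/h)^(1/3) = 1.45 in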